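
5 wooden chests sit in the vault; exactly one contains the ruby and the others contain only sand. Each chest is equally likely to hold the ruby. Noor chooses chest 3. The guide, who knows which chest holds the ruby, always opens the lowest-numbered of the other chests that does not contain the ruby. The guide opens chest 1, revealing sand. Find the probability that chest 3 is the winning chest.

1/4

Condition on the true location of the ruby.
If it is in chest 1 (prior 1/5): the guide opened chest 1, so this case is ruled out; weight (1/5)·0 = 0.
If it is in any of chests 2, 3, 4, and 5 (prior 1/5 each): chest 1 is the lowest-numbered option available, probability 1; weight (1/5)·1 = 1/5 each.
The weights sum to 4/5.
So P(the ruby in chest 3 | the guide opened chest 1) = (1/5) / (4/5) = 1/4.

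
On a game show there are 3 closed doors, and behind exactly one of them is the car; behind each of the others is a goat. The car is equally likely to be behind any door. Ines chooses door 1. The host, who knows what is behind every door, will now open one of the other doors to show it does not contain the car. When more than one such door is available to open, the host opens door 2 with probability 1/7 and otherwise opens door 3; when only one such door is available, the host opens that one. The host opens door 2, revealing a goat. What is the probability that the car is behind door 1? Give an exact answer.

1/8

Condition on the true location of the car.
If it is behind door 1 (prior 1/3): door 2 is available, opened with probability 1/7; weight (1/3)·(1/7) = 1/21.
If it is behind door 2 (prior 1/3): the host opened door 2, so this case is ruled out; weight (1/3)·0 = 0.
If it is behind door 3 (prior 1/3): only door 2 is available, probability 1; weight (1/3)·1 = 1/3.
The weights sum to 8/21.
So P(the car behind door 1 | the host opened door 2) = (1/21) / (8/21) = 1/8.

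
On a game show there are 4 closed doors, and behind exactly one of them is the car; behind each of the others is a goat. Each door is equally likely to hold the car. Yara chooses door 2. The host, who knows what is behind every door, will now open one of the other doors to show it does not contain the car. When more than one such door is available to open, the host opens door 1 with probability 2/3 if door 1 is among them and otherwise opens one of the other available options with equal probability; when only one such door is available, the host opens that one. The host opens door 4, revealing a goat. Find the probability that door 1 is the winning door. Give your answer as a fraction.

1/2

Consider each possible location of the car in turn.
If it is behind door 1 (prior 1/4): door 1 holds the prize so is unavailable; the host chooses uniformly among the 2 others, probability 1/2; weight (1/4)·(1/2) = 1/8.
If it is behind door 2 (prior 1/4): door 1 is available but not opened; door 4 gets probability (1 − 2/3)/2 = 1/6; weight (1/4)·(1/6) = 1/24.
If it is behind door 3 (prior 1/4): door 1 is available but not opened, probability 1/3; weight (1/4)·(1/3) = 1/12.
If it is behind door 4 (prior 1/4): the host opened door 4, so this case is ruled out; weight (1/4)·0 = 0.
The weights sum to 1/4.
So P(the car behind door 1 | the host opened door 4) = (1/8) / (1/4) = 1/2.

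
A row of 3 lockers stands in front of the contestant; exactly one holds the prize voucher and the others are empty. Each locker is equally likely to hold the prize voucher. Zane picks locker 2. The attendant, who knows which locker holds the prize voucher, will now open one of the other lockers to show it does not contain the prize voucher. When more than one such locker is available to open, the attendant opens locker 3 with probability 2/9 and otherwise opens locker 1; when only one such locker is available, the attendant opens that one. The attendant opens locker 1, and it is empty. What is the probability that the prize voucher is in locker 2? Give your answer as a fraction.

7/16

Consider each possible location of the prize voucher in turn.
If it is in locker 1 (prior 1/3): the attendant opened locker 1, so this case is ruled out; weight (1/3)·0 = 0.
If it is in locker 2 (prior 1/3): locker 3 is available but not opened, probability 7/9; weight (1/3)·(7/9) = 7/27.
If it is in locker 3 (prior 1/3): only locker 1 is available, probability 1; weight (1/3)·1 = 1/3.
The weights sum to 16/27.
So P(the prize voucher in locker 2 | the attendant opened locker 1) = (7/27) / (16/27) = 7/16.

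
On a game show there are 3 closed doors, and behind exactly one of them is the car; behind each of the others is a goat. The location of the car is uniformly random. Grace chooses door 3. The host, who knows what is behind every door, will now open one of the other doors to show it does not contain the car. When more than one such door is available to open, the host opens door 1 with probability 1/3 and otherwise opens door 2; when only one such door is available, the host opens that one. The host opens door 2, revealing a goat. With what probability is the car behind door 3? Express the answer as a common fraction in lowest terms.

Consider each possible location of the car in turn.
If it is behind door 1 (prior 1/3): only door 2 is available, probability 1; weight (1/3)·1 = 1/3.
If it is behind door 2 (prior 1/3): the host opened door 2, so this case is ruled out; weight (1/3)·0 = 0.
If it is behind door 3 (prior 1/3): door 1 is available but not opened, probability 2/3; weight (1/3)·(2/3) = 2/9.
The weights sum to 5/9.
So P(the car behind door 3 | the host opened door 2) = (2/9) / (5/9) = 2/5.

2/5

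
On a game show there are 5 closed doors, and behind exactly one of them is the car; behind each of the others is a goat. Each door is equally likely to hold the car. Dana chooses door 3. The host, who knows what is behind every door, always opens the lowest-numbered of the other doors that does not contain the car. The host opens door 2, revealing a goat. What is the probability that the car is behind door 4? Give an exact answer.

Condition on the true location of the car.
If it is behind door 1 (prior 1/5): door 2 is the lowest-numbered option available, probability 1; weight (1/5)·1 = 1/5.
If it is behind door 2 (prior 1/5): the host opened door 2, so this case is ruled out; weight (1/5)·0 = 0.
If it is behind any of doors 3, 4, and 5 (prior 1/5 each): the host would have opened door 1 instead, probability 0; weight (1/5)·0 = 0 each.
The weights sum to 1/5.
So P(the car behind door 4 | the host opened door 2) = 0 / (1/5) = 0.

0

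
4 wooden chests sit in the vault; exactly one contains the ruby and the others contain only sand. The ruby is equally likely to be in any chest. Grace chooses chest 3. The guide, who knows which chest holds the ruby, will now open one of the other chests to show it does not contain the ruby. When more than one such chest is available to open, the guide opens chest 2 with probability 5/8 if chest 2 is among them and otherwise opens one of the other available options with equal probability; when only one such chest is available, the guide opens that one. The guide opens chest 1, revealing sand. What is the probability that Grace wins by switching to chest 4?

Condition on the true location of the ruby.
If it is in chest 1 (prior 1/4): the guide opened chest 1, so this case is ruled out; weight (1/4)·0 = 0.
If it is in chest 2 (prior 1/4): chest 2 holds the prize so is unavailable; the guide chooses uniformly among the 2 others, probability 1/2; weight (1/4)·(1/2) = 1/8.
If it is in chest 3 (prior 1/4): chest 2 is available but not opened; chest 1 gets probability (1 − 5/8)/2 = 3/16; weight (1/4)·(3/16) = 3/64.
If it is in chest 4 (prior 1/4): chest 2 is available but not opened, probability 3/8; weight (1/4)·(3/8) = 3/32.
The weights sum to 17/64.
So P(the ruby in chest 4 | the guide opened chest 1) = (3/32) / (17/64) = 6/17.

6/17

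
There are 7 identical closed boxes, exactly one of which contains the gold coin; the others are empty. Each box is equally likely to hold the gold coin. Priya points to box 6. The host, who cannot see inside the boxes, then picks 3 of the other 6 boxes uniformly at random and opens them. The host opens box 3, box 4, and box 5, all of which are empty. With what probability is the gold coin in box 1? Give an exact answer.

1/4

Consider each possible location of the gold coin in turn.
If it is in any of boxes 1, 2, 6, and 7 (prior 1/7 each): the host picks exactly this set with probability 1/20 regardless, and none is the prize; weight (1/7)·(1/20) = 1/140 each.
If it is in any of boxes 3, 4, and 5 (prior 1/7 each): that box was opened and seen not to hold the prize — ruled out; weight (1/7)·0 = 0 each.
The weights sum to 1/35.
So P(the gold coin in box 1 | the host opened box 3, box 4, and box 5) = (1/140) / (1/35) = 1/4.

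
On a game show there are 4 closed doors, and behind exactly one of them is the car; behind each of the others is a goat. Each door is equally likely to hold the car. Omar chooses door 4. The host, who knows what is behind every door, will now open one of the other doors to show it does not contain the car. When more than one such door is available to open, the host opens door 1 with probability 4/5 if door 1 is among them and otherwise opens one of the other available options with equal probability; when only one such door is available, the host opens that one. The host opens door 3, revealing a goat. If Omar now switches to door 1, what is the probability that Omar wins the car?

Condition on the true location of the car.
If it is behind door 1 (prior 1/4): door 1 holds the prize so is unavailable; the host chooses uniformly among the 2 others, probability 1/2; weight (1/4)·(1/2) = 1/8.
If it is behind door 2 (prior 1/4): door 1 is available but not opened, probability 1/5; weight (1/4)·(1/5) = 1/20.
If it is behind door 3 (prior 1/4): the host opened door 3, so this case is ruled out; weight (1/4)·0 = 0.
If it is behind door 4 (prior 1/4): door 1 is available but not opened; door 3 gets probability (1 − 4/5)/2 = 1/10; weight (1/4)·(1/10) = 1/40.
The weights sum to 1/5.
So P(the car behind door 1 | the host opened door 3) = (1/8) / (1/5) = 5/8.

5/8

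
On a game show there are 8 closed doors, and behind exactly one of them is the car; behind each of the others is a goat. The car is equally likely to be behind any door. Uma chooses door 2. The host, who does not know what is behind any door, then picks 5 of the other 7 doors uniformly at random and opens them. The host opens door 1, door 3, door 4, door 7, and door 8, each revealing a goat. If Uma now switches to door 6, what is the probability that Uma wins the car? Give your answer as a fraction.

1/3

Apply Bayes' rule, conditioning on where the car actually is.
If it is behind any of doors 1, 3, 4, 7, and 8 (prior 1/8 each): that door was opened and seen not to hold the prize — ruled out; weight (1/8)·0 = 0 each.
If it is behind any of doors 2, 5, and 6 (prior 1/8 each): the host picks exactly this set with probability 1/21 regardless, and none is the prize; weight (1/8)·(1/21) = 1/168 each.
The weights sum to 1/56.
So P(the car behind door 6 | the host opened door 1, door 3, door 4, door 7, and door 8) = (1/168) / (1/56) = 1/3.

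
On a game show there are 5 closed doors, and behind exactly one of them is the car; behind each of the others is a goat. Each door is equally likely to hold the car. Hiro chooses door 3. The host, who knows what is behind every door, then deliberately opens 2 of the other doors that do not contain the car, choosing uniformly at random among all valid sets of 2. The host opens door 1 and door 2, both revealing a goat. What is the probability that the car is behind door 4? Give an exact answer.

2/5

Condition on the true location of the car.
If it is behind either of doors 1 and 2 (prior 1/5 each): that door was opened and seen not to hold the prize — ruled out; weight (1/5)·0 = 0 each.
If it is behind door 3 (prior 1/5): the host has 6 equally likely choices, so probability 1/6; weight (1/5)·(1/6) = 1/30.
If it is behind either of doors 4 and 5 (prior 1/5 each): the host has 3 equally likely choices, so probability 1/3; weight (1/5)·(1/3) = 1/15 each.
The weights sum to 1/6.
So P(the car behind door 4 | the host opened door 1 and door 2) = (1/15) / (1/6) = 2/5.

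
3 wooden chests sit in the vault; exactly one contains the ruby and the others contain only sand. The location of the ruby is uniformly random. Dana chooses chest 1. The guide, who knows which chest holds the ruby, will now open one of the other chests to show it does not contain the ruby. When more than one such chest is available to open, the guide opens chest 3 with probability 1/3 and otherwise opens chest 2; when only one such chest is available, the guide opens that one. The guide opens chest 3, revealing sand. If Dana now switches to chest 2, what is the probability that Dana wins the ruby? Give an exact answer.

3/4

Apply Bayes' rule, conditioning on where the ruby actually is.
If it is in chest 1 (prior 1/3): chest 3 is available, opened with probability 1/3; weight (1/3)·(1/3) = 1/9.
If it is in chest 2 (prior 1/3): only chest 3 is available, probability 1; weight (1/3)·1 = 1/3.
If it is in chest 3 (prior 1/3): the guide opened chest 3, so this case is ruled out; weight (1/3)·0 = 0.
The weights sum to 4/9.
So P(the ruby in chest 2 | the guide opened chest 3) = (1/3) / (4/9) = 3/4.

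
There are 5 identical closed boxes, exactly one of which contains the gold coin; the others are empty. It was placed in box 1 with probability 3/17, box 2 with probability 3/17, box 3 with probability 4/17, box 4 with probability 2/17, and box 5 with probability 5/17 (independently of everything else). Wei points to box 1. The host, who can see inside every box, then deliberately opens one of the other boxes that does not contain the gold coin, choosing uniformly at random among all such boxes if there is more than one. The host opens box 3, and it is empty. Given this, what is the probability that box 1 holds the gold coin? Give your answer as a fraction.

9/49

Apply Bayes' rule, conditioning on where the gold coin actually is.
If it is in box 1 (prior 3/17): the host has 4 equally likely choices, so probability 1/4; weight (3/17)·(1/4) = 3/68.
If it is in box 2 (prior 3/17): the host has 3 equally likely choices, so probability 1/3; weight (3/17)·(1/3) = 1/17.
If it is in box 3 (prior 4/17): the host opened box 3, so this case is ruled out; weight (4/17)·0 = 0.
If it is in box 4 (prior 2/17): the host has 3 equally likely choices, so probability 1/3; weight (2/17)·(1/3) = 2/51.
If it is in box 5 (prior 5/17): the host has 3 equally likely choices, so probability 1/3; weight (5/17)·(1/3) = 5/51.
The weights sum to 49/204.
So P(the gold coin in box 1 | the host opened box 3) = (3/68) / (49/204) = 9/49.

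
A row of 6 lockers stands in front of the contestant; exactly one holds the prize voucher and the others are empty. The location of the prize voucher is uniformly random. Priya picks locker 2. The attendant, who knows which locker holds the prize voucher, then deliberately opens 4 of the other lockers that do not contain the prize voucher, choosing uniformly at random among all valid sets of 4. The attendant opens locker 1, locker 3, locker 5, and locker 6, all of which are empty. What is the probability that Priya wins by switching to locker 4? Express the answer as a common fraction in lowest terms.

5/6

Apply Bayes' rule, conditioning on where the prize voucher actually is.
If it is in any of lockers 1, 3, 5, and 6 (prior 1/6 each): that locker was opened and seen not to hold the prize — ruled out; weight (1/6)·0 = 0 each.
If it is in locker 2 (prior 1/6): the attendant has 5 equally likely choices, so probability 1/5; weight (1/6)·(1/5) = 1/30.
If it is in locker 4 (prior 1/6): the attendant has no choice, probability 1; weight (1/6)·1 = 1/6.
The weights sum to 1/5.
So P(the prize voucher in locker 4 | the attendant opened locker 1, locker 3, locker 5, and locker 6) = (1/6) / (1/5) = 5/6.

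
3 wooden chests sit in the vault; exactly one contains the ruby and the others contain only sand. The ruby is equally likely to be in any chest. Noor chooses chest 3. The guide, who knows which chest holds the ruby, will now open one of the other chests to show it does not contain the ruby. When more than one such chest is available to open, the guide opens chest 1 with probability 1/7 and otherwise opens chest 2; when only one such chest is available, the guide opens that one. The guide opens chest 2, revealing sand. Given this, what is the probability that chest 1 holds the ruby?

7/13

Condition on the true location of the ruby.
If it is in chest 1 (prior 1/3): only chest 2 is available, probability 1; weight (1/3)·1 = 1/3.
If it is in chest 2 (prior 1/3): the guide opened chest 2, so this case is ruled out; weight (1/3)·0 = 0.
If it is in chest 3 (prior 1/3): chest 1 is available but not opened, probability 6/7; weight (1/3)·(6/7) = 2/7.
The weights sum to 13/21.
So P(the ruby in chest 1 | the guide opened chest 2) = (1/3) / (13/21) = 7/13.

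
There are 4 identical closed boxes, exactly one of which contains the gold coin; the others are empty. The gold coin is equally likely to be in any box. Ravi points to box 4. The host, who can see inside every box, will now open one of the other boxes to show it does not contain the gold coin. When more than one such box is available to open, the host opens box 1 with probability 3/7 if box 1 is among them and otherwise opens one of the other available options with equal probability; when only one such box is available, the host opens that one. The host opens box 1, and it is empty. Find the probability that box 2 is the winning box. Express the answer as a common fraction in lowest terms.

Apply Bayes' rule, conditioning on where the gold coin actually is.
If it is in box 1 (prior 1/4): the host opened box 1, so this case is ruled out; weight (1/4)·0 = 0.
If it is in any of boxes 2, 3, and 4 (prior 1/4 each): box 1 is available, opened with probability 3/7; weight (1/4)·(3/7) = 3/28 each.
The weights sum to 9/28.
So P(the gold coin in box 2 | the host opened box 1) = (3/28) / (9/28) = 1/3.

1/3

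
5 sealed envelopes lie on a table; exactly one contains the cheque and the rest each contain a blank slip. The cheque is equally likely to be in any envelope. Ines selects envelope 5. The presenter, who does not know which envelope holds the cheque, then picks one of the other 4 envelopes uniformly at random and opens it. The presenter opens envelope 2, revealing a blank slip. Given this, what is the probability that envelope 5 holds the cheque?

1/4

Consider each possible location of the cheque in turn.
If it is in any of envelopes 1, 3, 4, and 5 (prior 1/5 each): the presenter picks envelope 2 with probability 1/4 regardless, and it is not the prize; weight (1/5)·(1/4) = 1/20 each.
If it is in envelope 2 (prior 1/5): the presenter opened envelope 2, so this case is ruled out; weight (1/5)·0 = 0.
The weights sum to 1/5.
So P(the cheque in envelope 5 | the presenter opened envelope 2) = (1/20) / (1/5) = 1/4.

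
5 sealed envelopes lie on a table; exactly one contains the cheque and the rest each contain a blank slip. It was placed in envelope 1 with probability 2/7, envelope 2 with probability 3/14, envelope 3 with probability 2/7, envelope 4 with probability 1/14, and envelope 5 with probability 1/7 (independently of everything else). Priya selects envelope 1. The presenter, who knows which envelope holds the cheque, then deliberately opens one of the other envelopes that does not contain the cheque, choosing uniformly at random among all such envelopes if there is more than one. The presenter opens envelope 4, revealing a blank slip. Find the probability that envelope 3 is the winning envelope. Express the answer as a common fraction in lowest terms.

1/3

Condition on the true location of the cheque.
If it is in envelope 1 (prior 2/7): the presenter has 4 equally likely choices, so probability 1/4; weight (2/7)·(1/4) = 1/14.
If it is in envelope 2 (prior 3/14): the presenter has 3 equally likely choices, so probability 1/3; weight (3/14)·(1/3) = 1/14.
If it is in envelope 3 (prior 2/7): the presenter has 3 equally likely choices, so probability 1/3; weight (2/7)·(1/3) = 2/21.
If it is in envelope 4 (prior 1/14): the presenter opened envelope 4, so this case is ruled out; weight (1/14)·0 = 0.
If it is in envelope 5 (prior 1/7): the presenter has 3 equally likely choices, so probability 1/3; weight (1/7)·(1/3) = 1/21.
The weights sum to 2/7.
So P(the cheque in envelope 3 | the presenter opened envelope 4) = (2/21) / (2/7) = 1/3.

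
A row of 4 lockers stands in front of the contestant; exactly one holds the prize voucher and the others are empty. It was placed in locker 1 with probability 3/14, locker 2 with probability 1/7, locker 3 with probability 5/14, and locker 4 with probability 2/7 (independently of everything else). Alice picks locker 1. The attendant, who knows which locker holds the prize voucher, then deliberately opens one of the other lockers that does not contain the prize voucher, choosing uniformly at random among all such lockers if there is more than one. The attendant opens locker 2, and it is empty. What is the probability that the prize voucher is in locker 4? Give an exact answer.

Condition on the true location of the prize voucher.
If it is in locker 1 (prior 3/14): the attendant has 3 equally likely choices, so probability 1/3; weight (3/14)·(1/3) = 1/14.
If it is in locker 2 (prior 1/7): the attendant opened locker 2, so this case is ruled out; weight (1/7)·0 = 0.
If it is in locker 3 (prior 5/14): the attendant has 2 equally likely choices, so probability 1/2; weight (5/14)·(1/2) = 5/28.
If it is in locker 4 (prior 2/7): the attendant has 2 equally likely choices, so probability 1/2; weight (2/7)·(1/2) = 1/7.
The weights sum to 11/28.
So P(the prize voucher in locker 4 | the attendant opened locker 2) = (1/7) / (11/28) = 4/11.

4/11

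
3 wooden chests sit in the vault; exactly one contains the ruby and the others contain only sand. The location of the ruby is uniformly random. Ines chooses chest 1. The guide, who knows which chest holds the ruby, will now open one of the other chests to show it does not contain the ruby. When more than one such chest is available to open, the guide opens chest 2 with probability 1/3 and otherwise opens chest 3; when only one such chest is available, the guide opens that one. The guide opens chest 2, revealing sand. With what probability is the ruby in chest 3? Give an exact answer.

3/4

Apply Bayes' rule, conditioning on where the ruby actually is.
If it is in chest 1 (prior 1/3): chest 2 is available, opened with probability 1/3; weight (1/3)·(1/3) = 1/9.
If it is in chest 2 (prior 1/3): the guide opened chest 2, so this case is ruled out; weight (1/3)·0 = 0.
If it is in chest 3 (prior 1/3): only chest 2 is available, probability 1; weight (1/3)·1 = 1/3.
The weights sum to 4/9.
So P(the ruby in chest 3 | the guide opened chest 2) = (1/3) / (4/9) = 3/4.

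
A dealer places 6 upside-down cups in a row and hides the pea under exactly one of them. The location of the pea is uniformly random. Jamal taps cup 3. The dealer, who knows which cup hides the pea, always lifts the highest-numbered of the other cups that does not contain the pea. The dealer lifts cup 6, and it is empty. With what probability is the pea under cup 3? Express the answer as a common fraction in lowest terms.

Apply Bayes' rule, conditioning on where the pea actually is.
If it is under any of cups 1, 2, 3, 4, and 5 (prior 1/6 each): cup 6 is the highest-numbered option available, probability 1; weight (1/6)·1 = 1/6 each.
If it is under cup 6 (prior 1/6): the dealer opened cup 6, so this case is ruled out; weight (1/6)·0 = 0.
The weights sum to 5/6.
So P(the pea under cup 3 | the dealer opened cup 6) = (1/6) / (5/6) = 1/5.

1/5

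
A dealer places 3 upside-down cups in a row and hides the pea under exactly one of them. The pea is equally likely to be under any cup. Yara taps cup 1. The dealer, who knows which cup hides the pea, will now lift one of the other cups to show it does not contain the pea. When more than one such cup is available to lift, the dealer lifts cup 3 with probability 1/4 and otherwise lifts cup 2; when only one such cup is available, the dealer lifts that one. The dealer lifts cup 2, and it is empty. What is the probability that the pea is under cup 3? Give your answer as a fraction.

Apply Bayes' rule, conditioning on where the pea actually is.
If it is under cup 1 (prior 1/3): cup 3 is available but not opened, probability 3/4; weight (1/3)·(3/4) = 1/4.
If it is under cup 2 (prior 1/3): the dealer opened cup 2, so this case is ruled out; weight (1/3)·0 = 0.
If it is under cup 3 (prior 1/3): only cup 2 is available, probability 1; weight (1/3)·1 = 1/3.
The weights sum to 7/12.
So P(the pea under cup 3 | the dealer opened cup 2) = (1/3) / (7/12) = 4/7.

4/7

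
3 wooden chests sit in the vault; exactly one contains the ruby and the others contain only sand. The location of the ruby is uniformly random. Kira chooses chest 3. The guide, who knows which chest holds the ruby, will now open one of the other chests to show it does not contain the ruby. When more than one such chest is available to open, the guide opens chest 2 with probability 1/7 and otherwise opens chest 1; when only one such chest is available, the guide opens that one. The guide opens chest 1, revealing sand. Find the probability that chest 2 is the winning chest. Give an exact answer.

Apply Bayes' rule, conditioning on where the ruby actually is.
If it is in chest 1 (prior 1/3): the guide opened chest 1, so this case is ruled out; weight (1/3)·0 = 0.
If it is in chest 2 (prior 1/3): only chest 1 is available, probability 1; weight (1/3)·1 = 1/3.
If it is in chest 3 (prior 1/3): chest 2 is available but not opened, probability 6/7; weight (1/3)·(6/7) = 2/7.
The weights sum to 13/21.
So P(the ruby in chest 2 | the guide opened chest 1) = (1/3) / (13/21) = 7/13.

7/13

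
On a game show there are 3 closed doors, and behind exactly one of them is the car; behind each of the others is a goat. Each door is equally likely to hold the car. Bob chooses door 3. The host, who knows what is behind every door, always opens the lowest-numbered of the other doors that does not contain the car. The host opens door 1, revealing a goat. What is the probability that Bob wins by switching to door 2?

Apply Bayes' rule, conditioning on where the car actually is.
If it is behind door 1 (prior 1/3): the host opened door 1, so this case is ruled out; weight (1/3)·0 = 0.
If it is behind either of doors 2 and 3 (prior 1/3 each): door 1 is the lowest-numbered option available, probability 1; weight (1/3)·1 = 1/3 each.
The weights sum to 2/3.
So P(the car behind door 2 | the host opened door 1) = (1/3) / (2/3) = 1/2.

1/2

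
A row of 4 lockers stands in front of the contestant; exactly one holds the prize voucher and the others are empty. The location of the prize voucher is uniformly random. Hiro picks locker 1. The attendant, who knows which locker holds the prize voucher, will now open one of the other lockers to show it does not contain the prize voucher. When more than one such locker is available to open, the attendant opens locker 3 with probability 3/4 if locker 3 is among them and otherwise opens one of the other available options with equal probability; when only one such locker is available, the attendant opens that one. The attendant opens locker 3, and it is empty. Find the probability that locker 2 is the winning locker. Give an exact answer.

Condition on the true location of the prize voucher.
If it is in any of lockers 1, 2, and 4 (prior 1/4 each): locker 3 is available, opened with probability 3/4; weight (1/4)·(3/4) = 3/16 each.
If it is in locker 3 (prior 1/4): the attendant opened locker 3, so this case is ruled out; weight (1/4)·0 = 0.
The weights sum to 9/16.
So P(the prize voucher in locker 2 | the attendant opened locker 3) = (3/16) / (9/16) = 1/3.

1/3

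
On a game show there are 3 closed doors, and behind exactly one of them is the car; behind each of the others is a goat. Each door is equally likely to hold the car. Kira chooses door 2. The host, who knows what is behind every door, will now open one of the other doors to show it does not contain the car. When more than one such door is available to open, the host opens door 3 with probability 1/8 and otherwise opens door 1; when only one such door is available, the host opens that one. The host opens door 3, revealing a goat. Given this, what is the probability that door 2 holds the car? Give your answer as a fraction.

1/9

Apply Bayes' rule, conditioning on where the car actually is.
If it is behind door 1 (prior 1/3): only door 3 is available, probability 1; weight (1/3)·1 = 1/3.
If it is behind door 2 (prior 1/3): door 3 is available, opened with probability 1/8; weight (1/3)·(1/8) = 1/24.
If it is behind door 3 (prior 1/3): the host opened door 3, so this case is ruled out; weight (1/3)·0 = 0.
The weights sum to 3/8.
So P(the car behind door 2 | the host opened door 3) = (1/24) / (3/8) = 1/9.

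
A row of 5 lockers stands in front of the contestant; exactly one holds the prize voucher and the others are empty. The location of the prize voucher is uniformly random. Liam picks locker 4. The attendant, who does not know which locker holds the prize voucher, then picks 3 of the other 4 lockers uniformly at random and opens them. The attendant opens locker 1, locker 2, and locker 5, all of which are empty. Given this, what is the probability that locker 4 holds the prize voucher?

Consider each possible location of the prize voucher in turn.
If it is in any of lockers 1, 2, and 5 (prior 1/5 each): that locker was opened and seen not to hold the prize — ruled out; weight (1/5)·0 = 0 each.
If it is in either of lockers 3 and 4 (prior 1/5 each): the attendant picks exactly this set with probability 1/4 regardless, and none is the prize; weight (1/5)·(1/4) = 1/20 each.
The weights sum to 1/10.
So P(the prize voucher in locker 4 | the attendant opened locker 1, locker 2, and locker 5) = (1/20) / (1/10) = 1/2.

1/2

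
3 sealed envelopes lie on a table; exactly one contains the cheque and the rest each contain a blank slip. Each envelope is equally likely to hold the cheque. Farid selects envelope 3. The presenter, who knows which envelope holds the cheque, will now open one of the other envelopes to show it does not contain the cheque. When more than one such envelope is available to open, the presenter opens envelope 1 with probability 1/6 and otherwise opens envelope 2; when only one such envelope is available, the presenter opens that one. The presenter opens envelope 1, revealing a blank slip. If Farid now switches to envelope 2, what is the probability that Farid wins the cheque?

Consider each possible location of the cheque in turn.
If it is in envelope 1 (prior 1/3): the presenter opened envelope 1, so this case is ruled out; weight (1/3)·0 = 0.
If it is in envelope 2 (prior 1/3): only envelope 1 is available, probability 1; weight (1/3)·1 = 1/3.
If it is in envelope 3 (prior 1/3): envelope 1 is available, opened with probability 1/6; weight (1/3)·(1/6) = 1/18.
The weights sum to 7/18.
So P(the cheque in envelope 2 | the presenter opened envelope 1) = (1/3) / (7/18) = 6/7.

6/7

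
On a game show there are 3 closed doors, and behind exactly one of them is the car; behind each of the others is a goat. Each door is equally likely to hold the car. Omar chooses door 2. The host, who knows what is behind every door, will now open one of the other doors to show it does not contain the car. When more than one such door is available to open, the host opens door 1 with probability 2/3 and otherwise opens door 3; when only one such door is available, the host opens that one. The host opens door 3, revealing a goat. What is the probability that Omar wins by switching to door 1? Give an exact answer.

3/4

Condition on the true location of the car.
If it is behind door 1 (prior 1/3): only door 3 is available, probability 1; weight (1/3)·1 = 1/3.
If it is behind door 2 (prior 1/3): door 1 is available but not opened, probability 1/3; weight (1/3)·(1/3) = 1/9.
If it is behind door 3 (prior 1/3): the host opened door 3, so this case is ruled out; weight (1/3)·0 = 0.
The weights sum to 4/9.
So P(the car behind door 1 | the host opened door 3) = (1/3) / (4/9) = 3/4.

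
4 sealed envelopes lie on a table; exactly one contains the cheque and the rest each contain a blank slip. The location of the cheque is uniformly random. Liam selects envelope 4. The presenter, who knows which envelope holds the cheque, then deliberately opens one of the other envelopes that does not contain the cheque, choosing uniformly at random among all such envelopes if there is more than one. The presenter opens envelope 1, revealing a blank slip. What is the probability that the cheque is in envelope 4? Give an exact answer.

Apply Bayes' rule, conditioning on where the cheque actually is.
If it is in envelope 1 (prior 1/4): the presenter opened envelope 1, so this case is ruled out; weight (1/4)·0 = 0.
If it is in either of envelopes 2 and 3 (prior 1/4 each): the presenter has 2 equally likely choices, so probability 1/2; weight (1/4)·(1/2) = 1/8 each.
If it is in envelope 4 (prior 1/4): the presenter has 3 equally likely choices, so probability 1/3; weight (1/4)·(1/3) = 1/12.
The weights sum to 1/3.
So P(the cheque in envelope 4 | the presenter opened envelope 1) = (1/12) / (1/3) = 1/4.

1/4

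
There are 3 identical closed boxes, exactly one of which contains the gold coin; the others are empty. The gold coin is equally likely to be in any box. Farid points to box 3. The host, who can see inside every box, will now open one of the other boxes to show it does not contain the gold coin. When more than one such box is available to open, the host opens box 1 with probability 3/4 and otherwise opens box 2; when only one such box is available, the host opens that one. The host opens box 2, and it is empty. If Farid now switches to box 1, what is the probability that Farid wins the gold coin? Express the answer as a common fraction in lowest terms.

Apply Bayes' rule, conditioning on where the gold coin actually is.
If it is in box 1 (prior 1/3): only box 2 is available, probability 1; weight (1/3)·1 = 1/3.
If it is in box 2 (prior 1/3): the host opened box 2, so this case is ruled out; weight (1/3)·0 = 0.
If it is in box 3 (prior 1/3): box 1 is available but not opened, probability 1/4; weight (1/3)·(1/4) = 1/12.
The weights sum to 5/12.
So P(the gold coin in box 1 | the host opened box 2) = (1/3) / (5/12) = 4/5.

4/5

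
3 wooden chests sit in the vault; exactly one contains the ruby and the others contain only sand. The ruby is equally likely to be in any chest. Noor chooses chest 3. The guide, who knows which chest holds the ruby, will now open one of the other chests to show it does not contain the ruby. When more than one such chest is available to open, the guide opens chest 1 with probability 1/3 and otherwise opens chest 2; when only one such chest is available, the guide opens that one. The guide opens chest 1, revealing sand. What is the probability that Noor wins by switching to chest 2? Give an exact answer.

Apply Bayes' rule, conditioning on where the ruby actually is.
If it is in chest 1 (prior 1/3): the guide opened chest 1, so this case is ruled out; weight (1/3)·0 = 0.
If it is in chest 2 (prior 1/3): only chest 1 is available, probability 1; weight (1/3)·1 = 1/3.
If it is in chest 3 (prior 1/3): chest 1 is available, opened with probability 1/3; weight (1/3)·(1/3) = 1/9.
The weights sum to 4/9.
So P(the ruby in chest 2 | the guide opened chest 1) = (1/3) / (4/9) = 3/4.

3/4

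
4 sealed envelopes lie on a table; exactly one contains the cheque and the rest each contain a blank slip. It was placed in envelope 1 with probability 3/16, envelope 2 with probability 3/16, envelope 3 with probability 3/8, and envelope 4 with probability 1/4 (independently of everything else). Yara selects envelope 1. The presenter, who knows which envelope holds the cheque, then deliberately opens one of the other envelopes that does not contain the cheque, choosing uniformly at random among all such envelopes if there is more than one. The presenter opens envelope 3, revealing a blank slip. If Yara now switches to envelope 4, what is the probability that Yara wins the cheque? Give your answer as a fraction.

Condition on the true location of the cheque.
If it is in envelope 1 (prior 3/16): the presenter has 3 equally likely choices, so probability 1/3; weight (3/16)·(1/3) = 1/16.
If it is in envelope 2 (prior 3/16): the presenter has 2 equally likely choices, so probability 1/2; weight (3/16)·(1/2) = 3/32.
If it is in envelope 3 (prior 3/8): the presenter opened envelope 3, so this case is ruled out; weight (3/8)·0 = 0.
If it is in envelope 4 (prior 1/4): the presenter has 2 equally likely choices, so probability 1/2; weight (1/4)·(1/2) = 1/8.
The weights sum to 9/32.
So P(the cheque in envelope 4 | the presenter opened envelope 3) = (1/8) / (9/32) = 4/9.

4/9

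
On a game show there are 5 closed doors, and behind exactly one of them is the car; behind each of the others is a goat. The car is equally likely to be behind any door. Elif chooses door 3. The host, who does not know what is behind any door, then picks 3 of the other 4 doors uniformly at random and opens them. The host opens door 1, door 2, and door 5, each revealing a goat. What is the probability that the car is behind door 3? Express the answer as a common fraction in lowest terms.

1/2

Because the host chose which doors to open without knowing where the car is, the choice is independent of the prize location. Learning that none of the 3 opened doors holds the car simply rules out those 3 locations and leaves the remaining 2 doors still equally likely by symmetry.
So P(the car behind door 3) = 1/2.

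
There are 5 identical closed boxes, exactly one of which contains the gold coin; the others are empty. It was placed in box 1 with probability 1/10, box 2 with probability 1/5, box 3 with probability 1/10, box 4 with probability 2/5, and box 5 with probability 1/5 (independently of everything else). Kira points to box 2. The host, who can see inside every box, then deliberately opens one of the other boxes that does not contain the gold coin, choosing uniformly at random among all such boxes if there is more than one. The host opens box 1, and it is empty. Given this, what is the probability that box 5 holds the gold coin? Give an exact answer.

Apply Bayes' rule, conditioning on where the gold coin actually is.
If it is in box 1 (prior 1/10): the host opened box 1, so this case is ruled out; weight (1/10)·0 = 0.
If it is in box 2 (prior 1/5): the host has 4 equally likely choices, so probability 1/4; weight (1/5)·(1/4) = 1/20.
If it is in box 3 (prior 1/10): the host has 3 equally likely choices, so probability 1/3; weight (1/10)·(1/3) = 1/30.
If it is in box 4 (prior 2/5): the host has 3 equally likely choices, so probability 1/3; weight (2/5)·(1/3) = 2/15.
If it is in box 5 (prior 1/5): the host has 3 equally likely choices, so probability 1/3; weight (1/5)·(1/3) = 1/15.
The weights sum to 17/60.
So P(the gold coin in box 5 | the host opened box 1) = (1/15) / (17/60) = 4/17.

4/17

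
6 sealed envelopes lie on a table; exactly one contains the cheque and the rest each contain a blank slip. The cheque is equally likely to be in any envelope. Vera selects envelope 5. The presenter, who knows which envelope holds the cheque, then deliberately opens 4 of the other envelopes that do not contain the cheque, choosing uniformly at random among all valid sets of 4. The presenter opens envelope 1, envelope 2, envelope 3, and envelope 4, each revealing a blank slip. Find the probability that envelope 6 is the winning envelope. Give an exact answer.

5/6

Consider each possible location of the cheque in turn.
If it is in any of envelopes 1, 2, 3, and 4 (prior 1/6 each): that envelope was opened and seen not to hold the prize — ruled out; weight (1/6)·0 = 0 each.
If it is in envelope 5 (prior 1/6): the presenter has 5 equally likely choices, so probability 1/5; weight (1/6)·(1/5) = 1/30.
If it is in envelope 6 (prior 1/6): the presenter has no choice, probability 1; weight (1/6)·1 = 1/6.
The weights sum to 1/5.
So P(the cheque in envelope 6 | the presenter opened envelope 1, envelope 2, envelope 3, and envelope 4) = (1/6) / (1/5) = 5/6.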